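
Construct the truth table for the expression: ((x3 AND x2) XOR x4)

x2 | x3 | x4 | Output
---------------------
0 | 0 | 0 | 0
0 | 0 | 1 | 1
0 | 1 | 0 | 0
0 | 1 | 1 | 1
1 | 0 | 0 | 0
1 | 0 | 1 | 1
1 | 1 | 0 | 1
1 | 1 | 1 | 0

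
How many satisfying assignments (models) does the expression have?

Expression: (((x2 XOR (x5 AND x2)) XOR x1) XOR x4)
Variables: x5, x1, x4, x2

Satisfying assignments: (0,0,0,1), (0,0,1,0), (0,1,0,0), (0,1,1,1), (1,0,1,0), (1,0,1,1), (1,1,0,0), (1,1,0,1)
Count: 8 out of 16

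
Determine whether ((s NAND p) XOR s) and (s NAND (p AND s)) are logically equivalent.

No. Counterexample: with s=1, p=0, Expression 1 = 0 but Expression 2 = 1.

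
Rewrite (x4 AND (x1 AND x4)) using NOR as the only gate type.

((x4 NOR x4) NOR (((x1 NOR x1) NOR (x4 NOR x4)) NOR ((x1 NOR x1) NOR (x4 NOR x4))))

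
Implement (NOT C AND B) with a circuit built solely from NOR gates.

(((C NOR C) NOR (C NOR C)) NOR (B NOR B))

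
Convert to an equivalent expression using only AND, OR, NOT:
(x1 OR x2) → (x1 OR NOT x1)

NOT (x1 OR x2) OR (x1 OR NOT x1)
(Implication elimination: A → B = NOT A OR B)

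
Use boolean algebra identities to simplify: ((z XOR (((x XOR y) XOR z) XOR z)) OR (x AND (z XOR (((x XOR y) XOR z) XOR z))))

By absorption (E OR (E AND v) = E) then XOR self-cancellation ((E XOR v) XOR v = E):
= ((x XOR y) XOR z)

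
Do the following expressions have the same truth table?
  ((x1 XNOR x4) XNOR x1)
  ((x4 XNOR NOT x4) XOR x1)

No. Counterexample: with x1=0, x4=1, Expression 1 = 1 but Expression 2 = 0.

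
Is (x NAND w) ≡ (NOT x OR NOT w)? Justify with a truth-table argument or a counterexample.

Yes, they are equivalent — the two output columns agree on all 4 assignments:
x | w | Expression 1 | Expression 2
-----------------------------------
0 | 0 | 1 | 1
0 | 1 | 1 | 1
1 | 0 | 1 | 1
1 | 1 | 0 | 0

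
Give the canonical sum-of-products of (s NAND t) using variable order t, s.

Σm(0, 1, 2) = (NOT t AND NOT s) OR (NOT t AND s) OR (t AND NOT s)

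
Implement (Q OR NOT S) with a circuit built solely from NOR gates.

((Q NOR (S NOR S)) NOR (Q NOR (S NOR S)))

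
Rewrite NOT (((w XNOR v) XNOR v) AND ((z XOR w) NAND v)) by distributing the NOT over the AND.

NOT ((w XNOR v) XNOR v) OR NOT ((z XOR w) NAND v)
De Morgan's: NOT(AND of terms) = OR of negations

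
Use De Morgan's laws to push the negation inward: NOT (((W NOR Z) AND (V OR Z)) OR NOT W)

NOT ((W NOR Z) AND (V OR Z)) AND W
De Morgan's: NOT(OR of terms) = AND of negations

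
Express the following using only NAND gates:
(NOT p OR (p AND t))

(((p NAND p) NAND (p NAND p)) NAND (((p NAND t) NAND (p NAND t)) NAND ((p NAND t) NAND (p NAND t))))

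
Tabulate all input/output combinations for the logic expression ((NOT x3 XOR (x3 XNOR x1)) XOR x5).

x1 | x3 | x5 | Output
---------------------
0 | 0 | 0 | 0
0 | 0 | 1 | 1
0 | 1 | 0 | 0
0 | 1 | 1 | 1
1 | 0 | 0 | 1
1 | 0 | 1 | 0
1 | 1 | 0 | 1
1 | 1 | 1 | 0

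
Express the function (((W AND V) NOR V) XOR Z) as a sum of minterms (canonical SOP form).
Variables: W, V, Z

Σm(0, 3, 4, 7) = (NOT W AND NOT V AND NOT Z) OR (NOT W AND V AND Z) OR (W AND NOT V AND NOT Z) OR (W AND V AND Z)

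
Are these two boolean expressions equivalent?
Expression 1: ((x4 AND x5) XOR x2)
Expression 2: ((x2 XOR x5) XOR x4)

No. Counterexample: with x4=0, x2=0, x5=1, Expression 1 = 0 but Expression 2 = 1.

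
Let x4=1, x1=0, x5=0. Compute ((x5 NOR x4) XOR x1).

Substituting: ((0 NOR 1) XOR 0)
= 0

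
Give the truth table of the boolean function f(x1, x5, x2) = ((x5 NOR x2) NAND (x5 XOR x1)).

x1 | x5 | x2 | Output
---------------------
0 | 0 | 0 | 1
0 | 0 | 1 | 1
0 | 1 | 0 | 1
0 | 1 | 1 | 1
1 | 0 | 0 | 0
1 | 0 | 1 | 1
1 | 1 | 0 | 1
1 | 1 | 1 | 1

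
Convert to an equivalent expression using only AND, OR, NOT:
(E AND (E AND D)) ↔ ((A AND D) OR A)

((E AND (E AND D)) AND ((A AND D) OR A)) OR (NOT (E AND (E AND D)) AND NOT ((A AND D) OR A))
(Biconditional = both true or both false)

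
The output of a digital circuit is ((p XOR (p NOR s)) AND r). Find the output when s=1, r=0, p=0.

Substituting: ((0 XOR (0 NOR 1)) AND 0)
= 0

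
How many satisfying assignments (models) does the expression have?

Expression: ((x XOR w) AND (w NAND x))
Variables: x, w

Satisfying assignments: (0,1), (1,0)
Count: 2 out of 4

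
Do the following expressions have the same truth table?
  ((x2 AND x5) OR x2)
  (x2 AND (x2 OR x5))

Yes, they are equivalent — the two output columns agree on all 4 assignments:
x5 | x2 | Expression 1 | Expression 2
-------------------------------------
0 | 0 | 0 | 0
0 | 1 | 1 | 1
1 | 0 | 0 | 0
1 | 1 | 1 | 1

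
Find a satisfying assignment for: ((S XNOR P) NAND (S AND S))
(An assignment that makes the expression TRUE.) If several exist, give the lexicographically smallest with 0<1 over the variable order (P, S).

P=0, S=0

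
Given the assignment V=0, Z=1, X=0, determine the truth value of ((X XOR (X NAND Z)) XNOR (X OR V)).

Substituting: ((0 XOR (0 NAND 1)) XNOR (0 OR 0))
= 0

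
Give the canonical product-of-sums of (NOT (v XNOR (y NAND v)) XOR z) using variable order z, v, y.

ΠM(2, 4, 5, 7) = (z OR NOT v OR y) AND (NOT z OR v OR y) AND (NOT z OR v OR NOT y) AND (NOT z OR NOT v OR NOT y)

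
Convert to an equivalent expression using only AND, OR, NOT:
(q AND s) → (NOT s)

NOT (q AND s) OR (NOT s)
(Implication elimination: A → B = NOT A OR B)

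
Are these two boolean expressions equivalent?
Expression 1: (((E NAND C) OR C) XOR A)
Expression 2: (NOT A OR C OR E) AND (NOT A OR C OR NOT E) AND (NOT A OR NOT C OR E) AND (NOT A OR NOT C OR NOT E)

Yes, they are equivalent — the two output columns agree on all 8 assignments:
A | C | E | Expression 1 | Expression 2
---------------------------------------
0 | 0 | 0 | 1 | 1
0 | 0 | 1 | 1 | 1
0 | 1 | 0 | 1 | 1
0 | 1 | 1 | 1 | 1
1 | 0 | 0 | 0 | 0
1 | 0 | 1 | 0 | 0
1 | 1 | 0 | 0 | 0
1 | 1 | 1 | 0 | 0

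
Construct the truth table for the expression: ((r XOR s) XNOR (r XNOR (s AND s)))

s | r | Output
--------------
0 | 0 | 0
0 | 1 | 0
1 | 0 | 0
1 | 1 | 0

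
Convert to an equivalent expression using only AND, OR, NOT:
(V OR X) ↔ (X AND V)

((V OR X) AND (X AND V)) OR (NOT (V OR X) AND NOT (X AND V))
(Biconditional = both true or both false)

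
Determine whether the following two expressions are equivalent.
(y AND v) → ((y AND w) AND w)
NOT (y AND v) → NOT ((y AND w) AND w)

No, Inverse is not equivalent to original (counterexample: w=0, y=1, v=1)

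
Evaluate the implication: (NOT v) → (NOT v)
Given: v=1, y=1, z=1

Antecedent (NOT v) = 0; consequent (NOT v) = 0.
0 → 0 = 1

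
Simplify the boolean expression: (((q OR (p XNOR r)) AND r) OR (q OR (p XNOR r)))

By absorption (E OR (E AND v) = E):
= (q OR (p XNOR r))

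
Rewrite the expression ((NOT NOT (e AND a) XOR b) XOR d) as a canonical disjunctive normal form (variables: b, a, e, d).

(NOT b AND NOT a AND NOT e AND d) OR (NOT b AND NOT a AND e AND d) OR (NOT b AND a AND NOT e AND d) OR (NOT b AND a AND e AND NOT d) OR (b AND NOT a AND NOT e AND NOT d) OR (b AND NOT a AND e AND NOT d) OR (b AND a AND NOT e AND NOT d) OR (b AND a AND e AND d)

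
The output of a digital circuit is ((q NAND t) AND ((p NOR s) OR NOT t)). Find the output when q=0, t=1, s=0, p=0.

Substituting: ((0 NAND 1) AND ((0 NOR 0) OR NOT 1))
= 1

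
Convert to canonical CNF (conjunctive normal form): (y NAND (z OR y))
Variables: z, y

(z OR NOT y) AND (NOT z OR NOT y)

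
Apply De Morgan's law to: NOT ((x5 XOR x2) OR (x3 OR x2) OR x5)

NOT (x5 XOR x2) AND NOT (x3 OR x2) AND NOT x5
De Morgan's: NOT(OR of terms) = AND of negations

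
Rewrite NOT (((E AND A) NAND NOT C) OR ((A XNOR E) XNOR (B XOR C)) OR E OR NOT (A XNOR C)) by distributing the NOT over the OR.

NOT ((E AND A) NAND NOT C) AND NOT ((A XNOR E) XNOR (B XOR C)) AND NOT E AND (A XNOR C)
De Morgan's: NOT(OR of terms) = AND of negations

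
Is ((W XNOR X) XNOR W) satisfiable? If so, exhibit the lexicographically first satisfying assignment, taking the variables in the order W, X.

W=0, X=1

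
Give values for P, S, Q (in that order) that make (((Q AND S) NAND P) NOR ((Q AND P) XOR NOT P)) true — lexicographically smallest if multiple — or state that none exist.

UNSATISFIABLE - no assignment makes this expression true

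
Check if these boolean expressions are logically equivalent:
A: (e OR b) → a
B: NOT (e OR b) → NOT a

No, Inverse is not equivalent to original (counterexample: a=0, e=0, b=1)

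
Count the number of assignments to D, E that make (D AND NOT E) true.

Satisfying assignments: (1,0)
Count: 1 out of 4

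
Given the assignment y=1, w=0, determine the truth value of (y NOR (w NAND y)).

Substituting: (1 NOR (0 NAND 1))
= 0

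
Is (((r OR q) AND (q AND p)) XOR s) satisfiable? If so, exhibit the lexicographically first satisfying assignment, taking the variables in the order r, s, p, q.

r=0, s=0, p=1, q=1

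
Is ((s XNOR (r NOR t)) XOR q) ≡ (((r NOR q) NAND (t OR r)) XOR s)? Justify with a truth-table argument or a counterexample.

No. Counterexample: with t=0, r=0, s=0, q=0, Expression 1 = 0 but Expression 2 = 1.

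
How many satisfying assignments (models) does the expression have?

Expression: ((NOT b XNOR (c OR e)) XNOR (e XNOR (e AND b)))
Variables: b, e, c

Satisfying assignments: (0,0,1), (1,0,0)
Count: 2 out of 8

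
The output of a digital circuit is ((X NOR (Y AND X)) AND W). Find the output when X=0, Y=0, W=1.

Substituting: ((0 NOR (0 AND 0)) AND 1)
= 1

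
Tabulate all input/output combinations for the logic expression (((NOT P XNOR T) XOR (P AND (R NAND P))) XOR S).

T | R | P | S | Output
----------------------
0 | 0 | 0 | 0 | 0
0 | 0 | 0 | 1 | 1
0 | 0 | 1 | 0 | 0
0 | 0 | 1 | 1 | 1
0 | 1 | 0 | 0 | 0
0 | 1 | 0 | 1 | 1
0 | 1 | 1 | 0 | 1
0 | 1 | 1 | 1 | 0
1 | 0 | 0 | 0 | 1
1 | 0 | 0 | 1 | 0
1 | 0 | 1 | 0 | 1
1 | 0 | 1 | 1 | 0
1 | 1 | 0 | 0 | 1
1 | 1 | 0 | 1 | 0
1 | 1 | 1 | 0 | 0
1 | 1 | 1 | 1 | 1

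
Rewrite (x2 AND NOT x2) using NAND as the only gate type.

((x2 NAND (x2 NAND x2)) NAND (x2 NAND (x2 NAND x2)))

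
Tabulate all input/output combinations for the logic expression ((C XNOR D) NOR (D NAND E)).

C | D | E | Output
------------------
0 | 0 | 0 | 0
0 | 0 | 1 | 0
0 | 1 | 0 | 0
0 | 1 | 1 | 1
1 | 0 | 0 | 0
1 | 0 | 1 | 0
1 | 1 | 0 | 0
1 | 1 | 1 | 0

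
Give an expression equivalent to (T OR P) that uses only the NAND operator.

((T NAND T) NAND (P NAND P))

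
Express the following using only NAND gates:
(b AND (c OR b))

((b NAND ((c NAND c) NAND (b NAND b))) NAND (b NAND ((c NAND c) NAND (b NAND b))))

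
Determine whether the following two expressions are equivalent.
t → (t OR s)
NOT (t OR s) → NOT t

Yes, Contrapositive is always equivalent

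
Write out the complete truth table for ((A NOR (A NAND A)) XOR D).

A | D | Output
--------------
0 | 0 | 0
0 | 1 | 1
1 | 0 | 0
1 | 1 | 1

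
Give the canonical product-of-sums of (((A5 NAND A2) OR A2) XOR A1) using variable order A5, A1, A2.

ΠM(2, 3, 6, 7) = (A5 OR NOT A1 OR A2) AND (A5 OR NOT A1 OR NOT A2) AND (NOT A5 OR NOT A1 OR A2) AND (NOT A5 OR NOT A1 OR NOT A2)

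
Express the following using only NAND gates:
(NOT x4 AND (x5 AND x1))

(((x4 NAND x4) NAND ((x5 NAND x1) NAND (x5 NAND x1))) NAND ((x4 NAND x4) NAND ((x5 NAND x1) NAND (x5 NAND x1))))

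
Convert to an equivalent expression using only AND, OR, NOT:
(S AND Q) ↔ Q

((S AND Q) AND Q) OR (NOT (S AND Q) AND NOT Q)
(Biconditional = both true or both false)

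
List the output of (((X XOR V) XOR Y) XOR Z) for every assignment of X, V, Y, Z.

X | V | Y | Z | Output
----------------------
0 | 0 | 0 | 0 | 0
0 | 0 | 0 | 1 | 1
0 | 0 | 1 | 0 | 1
0 | 0 | 1 | 1 | 0
0 | 1 | 0 | 0 | 1
0 | 1 | 0 | 1 | 0
0 | 1 | 1 | 0 | 0
0 | 1 | 1 | 1 | 1
1 | 0 | 0 | 0 | 1
1 | 0 | 0 | 1 | 0
1 | 0 | 1 | 0 | 0
1 | 0 | 1 | 1 | 1
1 | 1 | 0 | 0 | 0
1 | 1 | 0 | 1 | 1
1 | 1 | 1 | 0 | 1
1 | 1 | 1 | 1 | 0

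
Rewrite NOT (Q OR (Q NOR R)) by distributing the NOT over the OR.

NOT Q AND NOT (Q NOR R)
De Morgan's: NOT(OR of terms) = AND of negations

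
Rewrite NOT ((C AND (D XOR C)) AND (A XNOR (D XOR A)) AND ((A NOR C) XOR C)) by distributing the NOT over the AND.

NOT (C AND (D XOR C)) OR NOT (A XNOR (D XOR A)) OR NOT ((A NOR C) XOR C)
De Morgan's: NOT(AND of terms) = OR of negations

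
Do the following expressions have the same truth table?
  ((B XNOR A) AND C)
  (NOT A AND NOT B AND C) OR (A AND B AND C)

Yes, they are equivalent — the two output columns agree on all 8 assignments:
A | B | C | Expression 1 | Expression 2
---------------------------------------
0 | 0 | 0 | 0 | 0
0 | 0 | 1 | 1 | 1
0 | 1 | 0 | 0 | 0
0 | 1 | 1 | 0 | 0
1 | 0 | 0 | 0 | 0
1 | 0 | 1 | 0 | 0
1 | 1 | 0 | 0 | 0
1 | 1 | 1 | 1 | 1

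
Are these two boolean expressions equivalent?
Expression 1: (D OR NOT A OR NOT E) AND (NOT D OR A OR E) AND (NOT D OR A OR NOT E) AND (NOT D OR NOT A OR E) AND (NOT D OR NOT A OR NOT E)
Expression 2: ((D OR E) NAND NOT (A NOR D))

Yes, they are equivalent — the two output columns agree on all 8 assignments:
D | A | E | Expression 1 | Expression 2
---------------------------------------
0 | 0 | 0 | 1 | 1
0 | 0 | 1 | 1 | 1
0 | 1 | 0 | 1 | 1
0 | 1 | 1 | 0 | 0
1 | 0 | 0 | 0 | 0
1 | 0 | 1 | 0 | 0
1 | 1 | 0 | 0 | 0
1 | 1 | 1 | 0 | 0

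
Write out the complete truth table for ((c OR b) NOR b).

b | c | Output
--------------
0 | 0 | 1
0 | 1 | 0
1 | 0 | 0
1 | 1 | 0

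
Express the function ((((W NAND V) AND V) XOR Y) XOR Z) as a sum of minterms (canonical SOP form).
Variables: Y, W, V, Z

Σm(1, 2, 5, 7, 8, 11, 12, 14) = (NOT Y AND NOT W AND NOT V AND Z) OR (NOT Y AND NOT W AND V AND NOT Z) OR (NOT Y AND W AND NOT V AND Z) OR (NOT Y AND W AND V AND Z) OR (Y AND NOT W AND NOT V AND NOT Z) OR (Y AND NOT W AND V AND Z) OR (Y AND W AND NOT V AND NOT Z) OR (Y AND W AND V AND NOT Z)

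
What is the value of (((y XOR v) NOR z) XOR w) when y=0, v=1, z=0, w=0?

Substituting: (((0 XOR 1) NOR 0) XOR 0)
= 0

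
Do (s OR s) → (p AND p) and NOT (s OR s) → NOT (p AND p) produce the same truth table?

No, Inverse is not equivalent to original (counterexample: p=0, s=1)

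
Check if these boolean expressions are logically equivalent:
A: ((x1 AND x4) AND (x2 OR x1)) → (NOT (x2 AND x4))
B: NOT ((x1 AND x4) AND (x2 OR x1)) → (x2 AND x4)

No, Inverse is not equivalent to original (counterexample: x1=0, x2=0, x4=0)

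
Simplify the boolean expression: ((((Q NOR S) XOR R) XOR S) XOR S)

By XOR self-cancellation ((E XOR v) XOR v = E):
= ((Q NOR S) XOR R)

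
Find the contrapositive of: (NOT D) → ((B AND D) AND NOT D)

Contrapositive: NOT ((B AND D) AND NOT D) → D
Note: A statement and its contrapositive are logically equivalent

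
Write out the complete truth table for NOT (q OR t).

q | t | Output
--------------
0 | 0 | 1
0 | 1 | 0
1 | 0 | 0
1 | 1 | 0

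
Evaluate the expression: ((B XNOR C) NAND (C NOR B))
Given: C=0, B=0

Substituting: ((0 XNOR 0) NAND (0 NOR 0))
= 0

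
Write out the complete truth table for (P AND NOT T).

T | P | Output
--------------
0 | 0 | 0
0 | 1 | 1
1 | 0 | 0
1 | 1 | 0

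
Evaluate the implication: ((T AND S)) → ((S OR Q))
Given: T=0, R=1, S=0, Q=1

Antecedent ((T AND S)) = 0; consequent ((S OR Q)) = 1.
0 → 1 = 1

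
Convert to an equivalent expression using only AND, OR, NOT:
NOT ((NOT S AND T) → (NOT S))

(NOT S AND T) AND S
(Negated implication: NOT(A → B) = A AND NOT B)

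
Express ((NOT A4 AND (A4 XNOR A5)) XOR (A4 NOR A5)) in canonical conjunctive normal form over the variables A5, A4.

(A5 OR A4) AND (A5 OR NOT A4) AND (NOT A5 OR A4) AND (NOT A5 OR NOT A4)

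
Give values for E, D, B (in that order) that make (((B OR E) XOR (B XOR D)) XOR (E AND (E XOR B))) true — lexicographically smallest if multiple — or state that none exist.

E=0, D=1, B=0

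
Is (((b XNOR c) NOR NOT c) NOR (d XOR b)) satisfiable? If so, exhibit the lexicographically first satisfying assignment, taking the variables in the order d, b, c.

d=0, b=0, c=0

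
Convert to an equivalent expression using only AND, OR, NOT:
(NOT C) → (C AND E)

C OR (C AND E)
(Implication elimination: A → B = NOT A OR B)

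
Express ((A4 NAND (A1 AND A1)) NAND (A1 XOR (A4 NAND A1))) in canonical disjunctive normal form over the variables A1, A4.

(A1 AND NOT A4) OR (A1 AND A4)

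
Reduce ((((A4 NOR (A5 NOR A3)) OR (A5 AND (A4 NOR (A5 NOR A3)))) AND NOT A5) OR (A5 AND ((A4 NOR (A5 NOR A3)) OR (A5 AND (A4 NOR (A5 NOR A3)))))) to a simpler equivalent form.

By distribution ((E AND v) OR (E AND NOT v) = E) then absorption (E OR (E AND v) = E):
= (A4 NOR (A5 NOR A3))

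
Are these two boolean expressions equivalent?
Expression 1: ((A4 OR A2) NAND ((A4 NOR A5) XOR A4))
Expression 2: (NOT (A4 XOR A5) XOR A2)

No. Counterexample: with A5=0, A4=1, A2=1, Expression 1 = 0 but Expression 2 = 1.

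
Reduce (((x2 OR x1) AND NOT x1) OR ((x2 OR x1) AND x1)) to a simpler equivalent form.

By distribution ((E AND v) OR (E AND NOT v) = E):
= (x2 OR x1)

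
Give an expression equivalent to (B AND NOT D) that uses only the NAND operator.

((B NAND (D NAND D)) NAND (B NAND (D NAND D)))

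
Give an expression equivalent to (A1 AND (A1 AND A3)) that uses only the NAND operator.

((A1 NAND ((A1 NAND A3) NAND (A1 NAND A3))) NAND (A1 NAND ((A1 NAND A3) NAND (A1 NAND A3))))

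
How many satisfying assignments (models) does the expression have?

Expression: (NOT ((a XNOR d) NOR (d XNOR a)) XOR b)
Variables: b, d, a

Satisfying assignments: (0,0,0), (0,1,1), (1,0,1), (1,1,0)
Count: 4 out of 8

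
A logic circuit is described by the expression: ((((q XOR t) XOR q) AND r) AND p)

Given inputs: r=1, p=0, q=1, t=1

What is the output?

Substituting: ((((1 XOR 1) XOR 1) AND 1) AND 0)
= 0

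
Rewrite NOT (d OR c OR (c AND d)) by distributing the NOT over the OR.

NOT d AND NOT c AND NOT (c AND d)
De Morgan's: NOT(OR of terms) = AND of negations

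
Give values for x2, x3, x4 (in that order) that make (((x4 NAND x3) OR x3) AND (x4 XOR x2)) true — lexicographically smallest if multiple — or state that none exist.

x2=0, x3=0, x4=1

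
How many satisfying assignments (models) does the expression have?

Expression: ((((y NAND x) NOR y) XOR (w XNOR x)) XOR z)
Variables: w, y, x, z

Satisfying assignments: (0,0,0,0), (0,0,1,1), (0,1,0,0), (0,1,1,1), (1,0,0,1), (1,0,1,0), (1,1,0,1), (1,1,1,0)
Count: 8 out of 16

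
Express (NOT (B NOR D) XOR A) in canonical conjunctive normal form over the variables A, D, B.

(A OR D OR B) AND (NOT A OR D OR NOT B) AND (NOT A OR NOT D OR B) AND (NOT A OR NOT D OR NOT B)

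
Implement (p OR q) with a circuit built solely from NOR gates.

((p NOR q) NOR (p NOR q))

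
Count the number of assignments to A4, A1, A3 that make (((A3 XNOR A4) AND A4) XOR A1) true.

Satisfying assignments: (0,1,0), (0,1,1), (1,0,1), (1,1,0)
Count: 4 out of 8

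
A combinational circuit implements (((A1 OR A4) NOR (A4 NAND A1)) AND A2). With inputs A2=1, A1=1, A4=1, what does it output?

Substituting: (((1 OR 1) NOR (1 NAND 1)) AND 1)
= 0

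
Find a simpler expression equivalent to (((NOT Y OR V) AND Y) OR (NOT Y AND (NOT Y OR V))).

By distribution ((E AND v) OR (E AND NOT v) = E):
= (NOT Y OR V)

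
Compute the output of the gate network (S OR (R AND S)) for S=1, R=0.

Substituting: (1 OR (0 AND 1))
= 1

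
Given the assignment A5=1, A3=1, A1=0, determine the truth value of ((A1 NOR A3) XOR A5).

Substituting: ((0 NOR 1) XOR 1)
= 1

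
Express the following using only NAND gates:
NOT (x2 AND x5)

(((x2 NAND x5) NAND (x2 NAND x5)) NAND ((x2 NAND x5) NAND (x2 NAND x5)))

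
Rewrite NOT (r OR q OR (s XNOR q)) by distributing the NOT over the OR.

NOT r AND NOT q AND NOT (s XNOR q)
De Morgan's: NOT(OR of terms) = AND of negations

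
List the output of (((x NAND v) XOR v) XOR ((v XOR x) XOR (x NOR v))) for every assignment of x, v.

x | v | Output
--------------
0 | 0 | 0
0 | 1 | 1
1 | 0 | 0
1 | 1 | 1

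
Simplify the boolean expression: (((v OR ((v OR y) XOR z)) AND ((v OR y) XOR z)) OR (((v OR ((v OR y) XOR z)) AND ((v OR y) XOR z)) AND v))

By absorption (E OR (E AND v) = E) then absorption (E AND (E OR v) = E):
= ((v OR y) XOR z)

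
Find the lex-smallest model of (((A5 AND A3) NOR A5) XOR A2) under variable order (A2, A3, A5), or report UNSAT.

A2=0, A3=0, A5=0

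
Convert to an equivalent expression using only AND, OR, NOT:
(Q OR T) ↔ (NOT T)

((Q OR T) AND (NOT T)) OR (NOT (Q OR T) AND T)
(Biconditional = both true or both false)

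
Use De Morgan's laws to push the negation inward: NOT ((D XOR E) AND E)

NOT (D XOR E) OR NOT E
De Morgan's: NOT(AND of terms) = OR of negations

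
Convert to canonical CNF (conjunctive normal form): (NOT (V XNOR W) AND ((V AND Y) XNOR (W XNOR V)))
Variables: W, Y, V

(W OR Y OR V) AND (W OR NOT Y OR V) AND (W OR NOT Y OR NOT V) AND (NOT W OR Y OR NOT V) AND (NOT W OR NOT Y OR NOT V)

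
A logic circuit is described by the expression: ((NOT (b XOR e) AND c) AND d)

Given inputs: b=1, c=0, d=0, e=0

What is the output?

Substituting: ((NOT (1 XOR 0) AND 0) AND 0)
= 0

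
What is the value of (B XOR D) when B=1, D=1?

Substituting: (1 XOR 1)
= 0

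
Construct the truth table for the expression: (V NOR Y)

Y | V | Output
--------------
0 | 0 | 1
0 | 1 | 0
1 | 0 | 0
1 | 1 | 0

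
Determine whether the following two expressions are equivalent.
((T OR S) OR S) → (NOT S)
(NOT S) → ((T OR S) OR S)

No, Converse is not equivalent to original (counterexample: S=0, T=0)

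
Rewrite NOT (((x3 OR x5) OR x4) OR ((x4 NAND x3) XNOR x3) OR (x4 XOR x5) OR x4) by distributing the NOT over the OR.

NOT ((x3 OR x5) OR x4) AND NOT ((x4 NAND x3) XNOR x3) AND NOT (x4 XOR x5) AND NOT x4
De Morgan's: NOT(OR of terms) = AND of negations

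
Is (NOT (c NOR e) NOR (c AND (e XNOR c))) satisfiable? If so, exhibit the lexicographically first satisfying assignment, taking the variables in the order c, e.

c=0, e=0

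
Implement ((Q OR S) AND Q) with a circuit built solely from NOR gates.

((((Q NOR S) NOR (Q NOR S)) NOR ((Q NOR S) NOR (Q NOR S))) NOR (Q NOR Q))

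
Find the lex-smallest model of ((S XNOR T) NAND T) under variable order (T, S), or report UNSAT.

T=0, S=0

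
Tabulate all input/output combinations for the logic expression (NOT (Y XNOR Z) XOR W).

W | Z | Y | Output
------------------
0 | 0 | 0 | 0
0 | 0 | 1 | 1
0 | 1 | 0 | 1
0 | 1 | 1 | 0
1 | 0 | 0 | 1
1 | 0 | 1 | 0
1 | 1 | 0 | 0
1 | 1 | 1 | 1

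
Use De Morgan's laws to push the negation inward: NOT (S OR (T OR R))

NOT S AND NOT (T OR R)
De Morgan's: NOT(OR of terms) = AND of negations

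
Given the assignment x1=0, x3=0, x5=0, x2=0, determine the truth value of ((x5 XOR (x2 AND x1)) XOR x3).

Substituting: ((0 XOR (0 AND 0)) XOR 0)
= 0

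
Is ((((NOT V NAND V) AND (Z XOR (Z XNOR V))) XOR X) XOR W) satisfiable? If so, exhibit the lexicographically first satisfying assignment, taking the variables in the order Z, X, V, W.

Z=0, X=0, V=0, W=0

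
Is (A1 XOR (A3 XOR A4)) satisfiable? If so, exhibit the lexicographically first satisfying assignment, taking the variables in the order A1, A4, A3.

A1=0, A4=0, A3=1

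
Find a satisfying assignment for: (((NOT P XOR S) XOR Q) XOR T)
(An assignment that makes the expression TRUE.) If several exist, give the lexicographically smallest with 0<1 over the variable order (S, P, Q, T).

S=0, P=0, Q=0, T=0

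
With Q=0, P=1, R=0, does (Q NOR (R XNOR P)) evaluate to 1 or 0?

Substituting: (0 NOR (0 XNOR 1))
= 1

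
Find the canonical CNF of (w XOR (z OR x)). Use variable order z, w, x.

(z OR w OR x) AND (z OR NOT w OR NOT x) AND (NOT z OR NOT w OR x) AND (NOT z OR NOT w OR NOT x)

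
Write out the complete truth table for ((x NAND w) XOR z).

z | w | x | Output
------------------
0 | 0 | 0 | 1
0 | 0 | 1 | 1
0 | 1 | 0 | 1
0 | 1 | 1 | 0
1 | 0 | 0 | 0
1 | 0 | 1 | 0
1 | 1 | 0 | 0
1 | 1 | 1 | 1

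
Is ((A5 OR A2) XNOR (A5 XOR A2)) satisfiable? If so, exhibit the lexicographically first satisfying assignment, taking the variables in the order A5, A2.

A5=0, A2=0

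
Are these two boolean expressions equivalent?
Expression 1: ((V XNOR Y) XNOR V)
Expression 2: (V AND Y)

No. Counterexample: with V=0, Y=1, Expression 1 = 1 but Expression 2 = 0.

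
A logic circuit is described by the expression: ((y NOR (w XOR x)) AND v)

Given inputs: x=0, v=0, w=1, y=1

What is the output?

Substituting: ((1 NOR (1 XOR 0)) AND 0)
= 0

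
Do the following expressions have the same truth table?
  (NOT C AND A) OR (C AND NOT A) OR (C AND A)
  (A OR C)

Yes, they are equivalent — the two output columns agree on all 4 assignments:
C | A | Expression 1 | Expression 2
-----------------------------------
0 | 0 | 0 | 0
0 | 1 | 1 | 1
1 | 0 | 1 | 1
1 | 1 | 1 | 1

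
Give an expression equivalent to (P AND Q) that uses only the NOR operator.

((P NOR P) NOR (Q NOR Q))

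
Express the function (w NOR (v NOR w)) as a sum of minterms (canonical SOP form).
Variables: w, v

Σm(1) = (NOT w AND v)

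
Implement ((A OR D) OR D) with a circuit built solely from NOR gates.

((((A NOR D) NOR (A NOR D)) NOR D) NOR (((A NOR D) NOR (A NOR D)) NOR D))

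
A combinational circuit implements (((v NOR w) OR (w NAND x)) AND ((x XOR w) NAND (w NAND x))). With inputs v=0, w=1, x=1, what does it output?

Substituting: (((0 NOR 1) OR (1 NAND 1)) AND ((1 XOR 1) NAND (1 NAND 1)))
= 0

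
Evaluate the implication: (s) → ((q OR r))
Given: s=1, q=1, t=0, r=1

Antecedent (s) = 1; consequent ((q OR r)) = 1.
1 → 1 = 1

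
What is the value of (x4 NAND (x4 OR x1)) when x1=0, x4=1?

Substituting: (1 NAND (1 OR 0))
= 0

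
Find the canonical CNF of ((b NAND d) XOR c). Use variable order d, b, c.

(d OR b OR NOT c) AND (d OR NOT b OR NOT c) AND (NOT d OR b OR NOT c) AND (NOT d OR NOT b OR c)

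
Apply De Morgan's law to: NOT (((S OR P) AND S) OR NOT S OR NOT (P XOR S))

NOT ((S OR P) AND S) AND S AND (P XOR S)
De Morgan's: NOT(OR of terms) = AND of negations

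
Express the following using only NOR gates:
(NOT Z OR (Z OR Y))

(((Z NOR Z) NOR ((Z NOR Y) NOR (Z NOR Y))) NOR ((Z NOR Z) NOR ((Z NOR Y) NOR (Z NOR Y))))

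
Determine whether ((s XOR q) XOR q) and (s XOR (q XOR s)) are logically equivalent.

No. Counterexample: with s=0, q=1, Expression 1 = 0 but Expression 2 = 1.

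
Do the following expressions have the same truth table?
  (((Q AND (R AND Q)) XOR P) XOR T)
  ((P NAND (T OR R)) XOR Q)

No. Counterexample: with R=0, Q=0, P=0, T=0, Expression 1 = 0 but Expression 2 = 1.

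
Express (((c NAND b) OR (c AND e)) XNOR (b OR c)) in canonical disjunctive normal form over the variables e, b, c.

(NOT e AND NOT b AND c) OR (NOT e AND b AND NOT c) OR (e AND NOT b AND c) OR (e AND b AND NOT c) OR (e AND b AND c)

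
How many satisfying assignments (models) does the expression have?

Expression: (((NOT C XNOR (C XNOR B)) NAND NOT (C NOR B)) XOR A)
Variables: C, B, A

Satisfying assignments: (0,0,0), (0,1,0), (1,0,1), (1,1,0)
Count: 4 out of 8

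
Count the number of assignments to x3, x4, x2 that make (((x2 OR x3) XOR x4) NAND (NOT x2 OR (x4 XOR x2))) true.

Satisfying assignments: (0,0,0), (0,1,1), (1,1,0), (1,1,1)
Count: 4 out of 8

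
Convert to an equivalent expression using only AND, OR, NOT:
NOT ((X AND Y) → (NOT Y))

(X AND Y) AND Y
(Negated implication: NOT(A → B) = A AND NOT B)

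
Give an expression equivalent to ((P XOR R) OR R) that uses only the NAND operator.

((((P NAND (P NAND R)) NAND (R NAND (P NAND R))) NAND ((P NAND (P NAND R)) NAND (R NAND (P NAND R)))) NAND (R NAND R))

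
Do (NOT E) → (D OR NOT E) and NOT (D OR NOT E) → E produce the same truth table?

Yes, Contrapositive is always equivalent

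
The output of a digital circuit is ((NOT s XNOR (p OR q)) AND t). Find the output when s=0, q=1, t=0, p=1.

Substituting: ((NOT 0 XNOR (1 OR 1)) AND 0)
= 0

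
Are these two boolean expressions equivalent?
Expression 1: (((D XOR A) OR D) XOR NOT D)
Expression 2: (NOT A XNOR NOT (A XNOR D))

No. Counterexample: with D=0, A=0, Expression 1 = 1 but Expression 2 = 0.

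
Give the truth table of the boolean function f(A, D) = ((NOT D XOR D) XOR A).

A | D | Output
--------------
0 | 0 | 1
0 | 1 | 1
1 | 0 | 0
1 | 1 | 0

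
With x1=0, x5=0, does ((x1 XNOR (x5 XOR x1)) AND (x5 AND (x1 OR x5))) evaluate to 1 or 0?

Substituting: ((0 XNOR (0 XOR 0)) AND (0 AND (0 OR 0)))
= 0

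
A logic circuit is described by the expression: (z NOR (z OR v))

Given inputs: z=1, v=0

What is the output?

Substituting: (1 NOR (1 OR 0))
= 0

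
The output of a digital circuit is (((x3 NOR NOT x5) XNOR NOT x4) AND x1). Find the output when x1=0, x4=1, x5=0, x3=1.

Substituting: (((1 NOR NOT 0) XNOR NOT 1) AND 0)
= 0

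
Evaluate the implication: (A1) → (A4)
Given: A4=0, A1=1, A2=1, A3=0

Antecedent (A1) = 1; consequent (A4) = 0.
1 → 0 = 0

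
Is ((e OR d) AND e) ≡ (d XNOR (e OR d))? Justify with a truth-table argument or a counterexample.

No. Counterexample: with e=0, d=0, Expression 1 = 0 but Expression 2 = 1.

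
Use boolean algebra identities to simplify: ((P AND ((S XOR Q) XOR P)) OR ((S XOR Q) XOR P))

By absorption (E OR (E AND v) = E):
= ((S XOR Q) XOR P)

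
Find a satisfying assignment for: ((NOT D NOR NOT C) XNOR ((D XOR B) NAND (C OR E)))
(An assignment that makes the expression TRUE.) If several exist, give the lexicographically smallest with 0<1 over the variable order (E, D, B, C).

E=0, D=0, B=1, C=1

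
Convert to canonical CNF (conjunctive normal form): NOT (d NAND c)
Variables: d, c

(d OR c) AND (d OR NOT c) AND (NOT d OR c)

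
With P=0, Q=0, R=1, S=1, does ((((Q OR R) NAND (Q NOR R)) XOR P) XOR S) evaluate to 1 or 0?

Substituting: ((((0 OR 1) NAND (0 NOR 1)) XOR 0) XOR 1)
= 0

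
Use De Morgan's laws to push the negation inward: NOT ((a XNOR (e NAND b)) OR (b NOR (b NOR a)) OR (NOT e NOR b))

NOT (a XNOR (e NAND b)) AND NOT (b NOR (b NOR a)) AND NOT (NOT e NOR b)
De Morgan's: NOT(OR of terms) = AND of negations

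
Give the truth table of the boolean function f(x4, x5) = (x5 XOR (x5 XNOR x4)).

x4 | x5 | Output
----------------
0 | 0 | 1
0 | 1 | 1
1 | 0 | 0
1 | 1 | 0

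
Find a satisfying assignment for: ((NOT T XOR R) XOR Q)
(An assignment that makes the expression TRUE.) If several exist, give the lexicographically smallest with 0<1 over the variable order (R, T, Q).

R=0, T=0, Q=0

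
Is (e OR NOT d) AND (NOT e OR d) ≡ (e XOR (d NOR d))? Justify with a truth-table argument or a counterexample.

Yes, they are equivalent — the two output columns agree on all 4 assignments:
e | d | Expression 1 | Expression 2
-----------------------------------
0 | 0 | 1 | 1
0 | 1 | 0 | 0
1 | 0 | 0 | 0
1 | 1 | 1 | 1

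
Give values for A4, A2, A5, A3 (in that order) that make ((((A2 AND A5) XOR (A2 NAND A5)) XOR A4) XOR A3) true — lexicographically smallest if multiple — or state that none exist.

A4=0, A2=0, A5=0, A3=0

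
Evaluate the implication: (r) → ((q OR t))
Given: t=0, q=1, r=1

Antecedent (r) = 1; consequent ((q OR t)) = 1.
1 → 1 = 1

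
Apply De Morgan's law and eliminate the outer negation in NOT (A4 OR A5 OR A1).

NOT A4 AND NOT A5 AND NOT A1
De Morgan's: NOT(OR of terms) = AND of negations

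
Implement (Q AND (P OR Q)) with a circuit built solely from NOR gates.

((Q NOR Q) NOR (((P NOR Q) NOR (P NOR Q)) NOR ((P NOR Q) NOR (P NOR Q))))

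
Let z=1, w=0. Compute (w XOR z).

Substituting: (0 XOR 1)
= 1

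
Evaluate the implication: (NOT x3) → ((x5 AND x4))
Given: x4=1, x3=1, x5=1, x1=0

Antecedent (NOT x3) = 0; consequent ((x5 AND x4)) = 1.
0 → 1 = 1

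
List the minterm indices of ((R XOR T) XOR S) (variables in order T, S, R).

Σm(1, 2, 4, 7) = (NOT T AND NOT S AND R) OR (NOT T AND S AND NOT R) OR (T AND NOT S AND NOT R) OR (T AND S AND R)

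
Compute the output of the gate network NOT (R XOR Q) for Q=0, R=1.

Substituting: NOT (1 XOR 0)
= 0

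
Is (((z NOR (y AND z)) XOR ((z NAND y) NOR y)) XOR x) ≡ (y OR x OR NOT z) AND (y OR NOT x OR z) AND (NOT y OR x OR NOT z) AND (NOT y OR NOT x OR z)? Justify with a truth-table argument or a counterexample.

Yes, they are equivalent — the two output columns agree on all 8 assignments:
y | x | z | Expression 1 | Expression 2
---------------------------------------
0 | 0 | 0 | 1 | 1
0 | 0 | 1 | 0 | 0
0 | 1 | 0 | 0 | 0
0 | 1 | 1 | 1 | 1
1 | 0 | 0 | 1 | 1
1 | 0 | 1 | 0 | 0
1 | 1 | 0 | 0 | 0
1 | 1 | 1 | 1 | 1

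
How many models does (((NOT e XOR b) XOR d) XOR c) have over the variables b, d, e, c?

Satisfying assignments: (0,0,0,0), (0,0,1,1), (0,1,0,1), (0,1,1,0), (1,0,0,1), (1,0,1,0), (1,1,0,0), (1,1,1,1)
Count: 8 out of 16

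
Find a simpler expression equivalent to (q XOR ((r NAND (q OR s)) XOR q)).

By XOR self-cancellation ((E XOR v) XOR v = E):
= (r NAND (q OR s))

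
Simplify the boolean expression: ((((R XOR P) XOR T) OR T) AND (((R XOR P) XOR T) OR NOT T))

By distribution ((E OR v) AND (E OR NOT v) = E):
= ((R XOR P) XOR T)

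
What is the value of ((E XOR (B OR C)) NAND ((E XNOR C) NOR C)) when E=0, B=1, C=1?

Substituting: ((0 XOR (1 OR 1)) NAND ((0 XNOR 1) NOR 1))
= 1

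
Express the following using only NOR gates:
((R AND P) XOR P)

((((((R NOR R) NOR (P NOR P)) NOR P) NOR (((R NOR R) NOR (P NOR P)) NOR P)) NOR ((((R NOR R) NOR (P NOR P)) NOR P) NOR (((R NOR R) NOR (P NOR P)) NOR P))) NOR ((((((R NOR R) NOR (P NOR P)) NOR ((R NOR R) NOR (P NOR P))) NOR (P NOR P)) NOR ((((R NOR R) NOR (P NOR P)) NOR ((R NOR R) NOR (P NOR P))) NOR (P NOR P))) NOR (((((R NOR R) NOR (P NOR P)) NOR ((R NOR R) NOR (P NOR P))) NOR (P NOR P)) NOR ((((R NOR R) NOR (P NOR P)) NOR ((R NOR R) NOR (P NOR P))) NOR (P NOR P)))))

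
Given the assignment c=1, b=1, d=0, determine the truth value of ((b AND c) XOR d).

Substituting: ((1 AND 1) XOR 0)
= 1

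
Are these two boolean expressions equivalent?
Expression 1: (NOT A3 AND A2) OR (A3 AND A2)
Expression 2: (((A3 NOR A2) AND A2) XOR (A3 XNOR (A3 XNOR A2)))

Yes, they are equivalent — the two output columns agree on all 4 assignments:
A3 | A2 | Expression 1 | Expression 2
-------------------------------------
0 | 0 | 0 | 0
0 | 1 | 1 | 1
1 | 0 | 0 | 0
1 | 1 | 1 | 1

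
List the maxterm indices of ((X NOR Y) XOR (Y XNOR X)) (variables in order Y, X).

ΠM(0, 1, 2) = (Y OR X) AND (Y OR NOT X) AND (NOT Y OR X)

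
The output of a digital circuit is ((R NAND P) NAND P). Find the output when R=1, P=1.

Substituting: ((1 NAND 1) NAND 1)
= 1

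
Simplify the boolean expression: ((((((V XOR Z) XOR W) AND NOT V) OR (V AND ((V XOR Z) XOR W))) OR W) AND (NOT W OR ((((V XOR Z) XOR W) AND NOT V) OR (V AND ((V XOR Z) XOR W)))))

By distribution ((E OR v) AND (E OR NOT v) = E) then distribution ((E AND v) OR (E AND NOT v) = E):
= ((V XOR Z) XOR W)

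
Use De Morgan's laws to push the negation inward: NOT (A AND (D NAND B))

NOT A OR NOT (D NAND B)
De Morgan's: NOT(AND of terms) = OR of negations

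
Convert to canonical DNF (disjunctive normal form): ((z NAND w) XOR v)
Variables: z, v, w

(NOT z AND NOT v AND NOT w) OR (NOT z AND NOT v AND w) OR (z AND NOT v AND NOT w) OR (z AND v AND w)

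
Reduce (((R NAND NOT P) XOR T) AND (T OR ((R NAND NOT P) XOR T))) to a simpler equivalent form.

By absorption (E AND (E OR v) = E):
= ((R NAND NOT P) XOR T)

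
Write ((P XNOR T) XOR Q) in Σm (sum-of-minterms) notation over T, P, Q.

Σm(0, 3, 5, 6) = (NOT T AND NOT P AND NOT Q) OR (NOT T AND P AND Q) OR (T AND NOT P AND Q) OR (T AND P AND NOT Q)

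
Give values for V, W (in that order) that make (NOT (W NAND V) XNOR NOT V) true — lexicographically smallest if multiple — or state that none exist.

V=1, W=0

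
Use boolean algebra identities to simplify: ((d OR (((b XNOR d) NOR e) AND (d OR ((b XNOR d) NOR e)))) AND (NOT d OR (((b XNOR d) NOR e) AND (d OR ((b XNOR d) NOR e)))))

By distribution ((E OR v) AND (E OR NOT v) = E) then absorption (E AND (E OR v) = E):
= ((b XNOR d) NOR e)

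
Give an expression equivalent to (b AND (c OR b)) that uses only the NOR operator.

((b NOR b) NOR (((c NOR b) NOR (c NOR b)) NOR ((c NOR b) NOR (c NOR b))))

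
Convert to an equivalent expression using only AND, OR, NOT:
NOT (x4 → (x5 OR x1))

x4 AND NOT (x5 OR x1)
(Negated implication: NOT(A → B) = A AND NOT B)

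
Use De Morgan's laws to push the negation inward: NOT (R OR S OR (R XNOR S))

NOT R AND NOT S AND NOT (R XNOR S)
De Morgan's: NOT(OR of terms) = AND of negations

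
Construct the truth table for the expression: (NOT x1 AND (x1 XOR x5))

x5 | x1 | Output
----------------
0 | 0 | 0
0 | 1 | 0
1 | 0 | 1
1 | 1 | 0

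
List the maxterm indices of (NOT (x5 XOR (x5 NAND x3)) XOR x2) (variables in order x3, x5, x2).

ΠM(0, 3, 4, 6) = (x3 OR x5 OR x2) AND (x3 OR NOT x5 OR NOT x2) AND (NOT x3 OR x5 OR x2) AND (NOT x3 OR NOT x5 OR x2)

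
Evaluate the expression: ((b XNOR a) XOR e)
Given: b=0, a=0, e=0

Substituting: ((0 XNOR 0) XOR 0)
= 1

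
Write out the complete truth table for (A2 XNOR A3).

A2 | A3 | Output
----------------
0 | 0 | 1
0 | 1 | 0
1 | 0 | 0
1 | 1 | 1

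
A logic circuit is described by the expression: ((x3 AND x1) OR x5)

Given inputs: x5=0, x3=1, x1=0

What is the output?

Substituting: ((1 AND 0) OR 0)
= 0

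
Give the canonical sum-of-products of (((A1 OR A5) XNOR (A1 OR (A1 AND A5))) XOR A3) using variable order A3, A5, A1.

Σm(0, 1, 3, 6) = (NOT A3 AND NOT A5 AND NOT A1) OR (NOT A3 AND NOT A5 AND A1) OR (NOT A3 AND A5 AND A1) OR (A3 AND A5 AND NOT A1)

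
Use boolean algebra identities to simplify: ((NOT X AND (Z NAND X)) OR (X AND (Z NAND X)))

By distribution ((E AND v) OR (E AND NOT v) = E):
= (Z NAND X)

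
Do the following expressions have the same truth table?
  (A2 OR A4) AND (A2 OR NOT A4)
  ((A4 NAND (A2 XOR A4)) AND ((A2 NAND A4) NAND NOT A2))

Yes, they are equivalent — the two output columns agree on all 4 assignments:
A2 | A4 | Expression 1 | Expression 2
-------------------------------------
0 | 0 | 0 | 0
0 | 1 | 0 | 0
1 | 0 | 1 | 1
1 | 1 | 1 | 1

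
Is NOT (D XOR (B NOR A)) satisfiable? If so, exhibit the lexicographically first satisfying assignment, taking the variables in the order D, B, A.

D=0, B=0, A=1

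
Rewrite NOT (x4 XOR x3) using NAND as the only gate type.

(((x4 NAND (x4 NAND x3)) NAND (x3 NAND (x4 NAND x3))) NAND ((x4 NAND (x4 NAND x3)) NAND (x3 NAND (x4 NAND x3))))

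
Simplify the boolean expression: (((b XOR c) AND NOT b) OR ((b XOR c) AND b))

By distribution ((E AND v) OR (E AND NOT v) = E):
= (b XOR c)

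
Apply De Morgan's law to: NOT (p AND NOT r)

NOT p OR r
De Morgan's: NOT(AND of terms) = OR of negations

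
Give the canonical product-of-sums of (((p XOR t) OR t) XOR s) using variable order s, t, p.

ΠM(0, 5, 6, 7) = (s OR t OR p) AND (NOT s OR t OR NOT p) AND (NOT s OR NOT t OR p) AND (NOT s OR NOT t OR NOT p)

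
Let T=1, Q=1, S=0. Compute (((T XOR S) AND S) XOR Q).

Substituting: (((1 XOR 0) AND 0) XOR 1)
= 1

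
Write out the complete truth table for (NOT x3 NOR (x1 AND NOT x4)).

x1 | x4 | x3 | Output
---------------------
0 | 0 | 0 | 0
0 | 0 | 1 | 1
0 | 1 | 0 | 0
0 | 1 | 1 | 1
1 | 0 | 0 | 0
1 | 0 | 1 | 0
1 | 1 | 0 | 0
1 | 1 | 1 | 1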